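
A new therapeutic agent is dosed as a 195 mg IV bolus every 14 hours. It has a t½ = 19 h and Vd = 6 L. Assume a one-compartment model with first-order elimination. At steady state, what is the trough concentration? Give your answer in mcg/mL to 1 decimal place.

48.8 mcg/mL

k = ln2/t½ = ln2/19 ≈ 0.036481 h⁻¹; fraction remaining f = e^(−kτ) = e^(−0.036481×14) ≈ 0.6001.
At steady state, accumulation factor R = 1/(1 − e^(−kτ)) ≈ 2.5006.
Each bolus raises the concentration by D/Vd = 195/6 ≈ 32.500 mcg/mL.
Steady-state peak Cmax,ss = C₀·R ≈ 32.500 × 2.5006 ≈ 81.269 mcg/mL.
Steady-state trough Cmin,ss = Cmax,ss·f ≈ 81.269 × 0.6001 ≈ 48.770 mcg/mL.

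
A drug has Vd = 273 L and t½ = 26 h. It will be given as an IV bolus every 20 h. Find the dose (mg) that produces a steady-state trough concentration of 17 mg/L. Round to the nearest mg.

3269 mg

τ/t½ = 20/26 ≈ 0.76923, so f = (1/2)^(20/26) ≈ 0.586730.
Cmin,ss = (D/Vd)·f/(1−f), so D = Cmin,ss·Vd·(1−f)/f.
D = 17 × 273 × (1−f)/f ≈ 17 × 273 × 0.70436 ≈ 3268.93 mg.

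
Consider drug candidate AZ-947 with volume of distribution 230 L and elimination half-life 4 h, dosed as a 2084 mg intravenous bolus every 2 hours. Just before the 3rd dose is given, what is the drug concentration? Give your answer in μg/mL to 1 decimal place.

f = (1/2)^(τ/t½) = (1/2)^(2/4) ≈ 0.7071.
C₀ = D/Vd = 2084/230 ≈ 9.061 μg/mL.
Before the 3rd dose, 2 doses have been given. Superposition: Cmin = C₀·(f + f²).
≈ 9.061 × (0.7071 + 0.5000) ≈ 9.061 × 1.2071 ≈ 10.938 μg/mL.

10.9 μg/mL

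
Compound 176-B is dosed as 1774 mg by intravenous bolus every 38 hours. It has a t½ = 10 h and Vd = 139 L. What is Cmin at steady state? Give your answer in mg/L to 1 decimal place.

1.0 mg/L

k = ln2/t½ = ln2/10 ≈ 0.069315 h⁻¹; fraction remaining f = e^(−kτ) = e^(−0.069315×38) ≈ 0.0718.
Single-dose peak C₀ = D/Vd = 1774/139 ≈ 12.763 mg/L.
Steady-state trough Cmin,ss = C₀·f/(1−f) ≈ 12.763 × 0.0718/0.9282 ≈ 0.987 mg/L.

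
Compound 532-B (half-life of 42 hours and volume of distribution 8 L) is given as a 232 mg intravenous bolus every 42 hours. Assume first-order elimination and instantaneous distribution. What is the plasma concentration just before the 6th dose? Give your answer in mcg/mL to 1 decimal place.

f = (1/2)^(τ/t½) = (1/2)^(42/42) ≈ 0.5000.
C₀ = D/Vd = 232/8 ≈ 29.000 mcg/mL.
Before the 6th dose, 5 doses have been given. Superposition: Cmin = C₀·(f + f² + … + f^5).
≈ 29.000 × (0.5000 + 0.2500 + 0.1250 + 0.0625 + 0.0313) ≈ 29.000 × 0.9688 ≈ 28.095 mcg/mL.

28.1 mcg/mL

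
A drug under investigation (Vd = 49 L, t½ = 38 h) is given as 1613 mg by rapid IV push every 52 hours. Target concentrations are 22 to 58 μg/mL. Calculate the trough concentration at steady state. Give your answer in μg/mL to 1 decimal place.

τ/t½ = 52/38 ≈ 1.3684, so fraction remaining f = (1/2)^(52/38) ≈ 0.3873.
At steady state, accumulation factor R = 1/(1 − e^(−kτ)) ≈ 1.6321.
Each bolus raises the concentration by D/Vd = 1613/49 ≈ 32.918 μg/mL.
Steady-state peak Cmax,ss = C₀·R ≈ 32.918 × 1.6321 ≈ 53.725 μg/mL.
One interval later, Cmin,ss = Cmax,ss·e^(−kτ) ≈ 53.725 × 0.3873 ≈ 20.808 μg/mL.
Trough 20.8 μg/mL vs MEC 22 μg/mL: subtherapeutic.

20.8 μg/mL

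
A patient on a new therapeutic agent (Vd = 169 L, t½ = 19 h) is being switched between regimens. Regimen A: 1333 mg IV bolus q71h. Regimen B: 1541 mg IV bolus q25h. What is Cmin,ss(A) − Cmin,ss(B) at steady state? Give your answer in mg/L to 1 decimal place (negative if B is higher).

-5.5 mg/L

Regimen A: f = (1/2)^(71/19) ≈ 0.0750; Cmin,ss = (1333/169)·f/(1−f) ≈ 0.640 mg/L.
Regimen B: f = (1/2)^(25/19) ≈ 0.4017; Cmin,ss = (1541/169)·f/(1−f) ≈ 6.122 mg/L.
Difference ≈ 0.640 − 6.122 ≈ -5.482 mg/L.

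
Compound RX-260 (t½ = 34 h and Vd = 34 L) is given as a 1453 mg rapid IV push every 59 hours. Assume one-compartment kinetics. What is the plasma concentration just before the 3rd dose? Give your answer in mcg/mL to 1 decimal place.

f = (1/2)^(τ/t½) = (1/2)^(59/34) ≈ 0.3003.
C₀ = D/Vd = 1453/34 ≈ 42.735 mcg/mL.
Before the 3rd dose, 2 doses have been given. Superposition: Cmin = C₀·(f + f²).
≈ 42.735 × (0.3003 + 0.0902) ≈ 42.735 × 0.3905 ≈ 16.688 mcg/mL.

16.7 mcg/mL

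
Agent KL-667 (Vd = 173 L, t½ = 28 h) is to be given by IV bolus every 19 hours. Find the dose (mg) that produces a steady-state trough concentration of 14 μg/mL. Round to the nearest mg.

τ/t½ = 19/28 ≈ 0.67857, so f = (1/2)^(19/28) ≈ 0.624784.
Cmin,ss = (D/Vd)·f/(1−f), so D = Cmin,ss·Vd·(1−f)/f.
D = 14 × 173 × (1−f)/f ≈ 14 × 173 × 0.60055 ≈ 1454.53 mg.

1455 mg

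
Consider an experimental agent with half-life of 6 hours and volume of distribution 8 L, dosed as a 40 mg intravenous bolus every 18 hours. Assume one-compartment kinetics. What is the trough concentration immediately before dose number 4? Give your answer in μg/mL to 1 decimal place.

0.7 μg/mL

f = (1/2)^(τ/t½) = (1/2)^(18/6) ≈ 0.1250.
C₀ = D/Vd = 40/8 ≈ 5.000 μg/mL.
Before the 4th dose, 3 doses have been given. Superposition: Cmin = C₀·(f + f² + … + f^3).
≈ 5.000 × (0.1250 + 0.0156 + 0.0020) ≈ 5.000 × 0.1426 ≈ 0.713 μg/mL.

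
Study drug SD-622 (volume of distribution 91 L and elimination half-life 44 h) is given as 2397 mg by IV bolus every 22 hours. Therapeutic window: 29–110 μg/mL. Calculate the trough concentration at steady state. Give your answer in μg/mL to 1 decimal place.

k = ln2/t½ = ln2/44 ≈ 0.015753 h⁻¹; fraction remaining f = e^(−kτ) = e^(−0.015753×22) ≈ 0.7071.
At steady state, accumulation factor R = 1/(1 − e^(−kτ)) ≈ 3.4141.
Each bolus raises the concentration by D/Vd = 2397/91 ≈ 26.341 μg/mL.
Cmax,ss = C₀/(1 − f) ≈ 26.341/0.2929 ≈ 89.932 μg/mL.
Steady-state trough Cmin,ss = Cmax,ss·f ≈ 89.932 × 0.7071 ≈ 63.591 μg/mL.
Trough 63.6 μg/mL vs MEC 29 μg/mL: adequate.

63.6 μg/mL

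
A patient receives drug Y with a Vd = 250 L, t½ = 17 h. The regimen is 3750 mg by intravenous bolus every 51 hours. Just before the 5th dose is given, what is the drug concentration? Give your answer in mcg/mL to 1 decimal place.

2.1 mcg/mL

f = (1/2)^(τ/t½) = (1/2)^(51/17) ≈ 0.1250.
C₀ = D/Vd = 3750/250 ≈ 15.000 mcg/mL.
Before the 5th dose, 4 doses have been given. Superposition: Cmin = C₀·(f + f² + … + f^4).
≈ 15.000 × (0.1250 + 0.0156 + 0.0020 + 0.0002) ≈ 15.000 × 0.1428 ≈ 2.142 mcg/mL.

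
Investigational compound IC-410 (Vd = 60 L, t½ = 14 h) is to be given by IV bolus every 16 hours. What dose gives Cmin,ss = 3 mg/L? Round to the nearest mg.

217 mg

τ/t½ = 16/14 ≈ 1.1429, so f = (1/2)^(16/14) ≈ 0.452862.
Cmin,ss = (D/Vd)·f/(1−f), so D = Cmin,ss·Vd·(1−f)/f.
D = 3 × 60 × (1−f)/f ≈ 3 × 60 × 1.20818 ≈ 217.47 mg.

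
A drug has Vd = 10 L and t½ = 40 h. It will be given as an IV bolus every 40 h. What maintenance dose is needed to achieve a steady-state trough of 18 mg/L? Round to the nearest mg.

τ/t½ = 40/40 ≈ 1, so f = (1/2)^(40/40) ≈ 0.500000.
Cmin,ss = (D/Vd)·f/(1−f), so D = Cmin,ss·Vd·(1−f)/f.
D = 18 × 10 × (1−f)/f ≈ 18 × 10 × 1.00000 ≈ 180.00 mg.

180 mg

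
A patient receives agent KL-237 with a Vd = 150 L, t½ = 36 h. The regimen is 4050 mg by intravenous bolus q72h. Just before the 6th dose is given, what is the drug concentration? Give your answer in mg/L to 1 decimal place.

9.0 mg/L

f = (1/2)^(τ/t½) = (1/2)^(72/36) ≈ 0.2500.
C₀ = D/Vd = 4050/150 ≈ 27.000 mg/L.
Before the 6th dose, 5 doses have been given. Superposition: Cmin = C₀·(f + f² + … + f^5).
≈ 27.000 × (0.2500 + 0.0625 + 0.0156 + 0.0039 + 0.0010) ≈ 27.000 × 0.3330 ≈ 8.991 mg/L.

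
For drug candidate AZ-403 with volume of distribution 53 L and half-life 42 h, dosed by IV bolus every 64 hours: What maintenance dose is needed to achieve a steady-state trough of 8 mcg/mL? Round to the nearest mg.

τ/t½ = 64/42 ≈ 1.5238, so f = (1/2)^(64/42) ≈ 0.347766.
Cmin,ss = (D/Vd)·f/(1−f), so D = Cmin,ss·Vd·(1−f)/f.
D = 8 × 53 × (1−f)/f ≈ 8 × 53 × 1.87550 ≈ 795.21 mg.

795 mg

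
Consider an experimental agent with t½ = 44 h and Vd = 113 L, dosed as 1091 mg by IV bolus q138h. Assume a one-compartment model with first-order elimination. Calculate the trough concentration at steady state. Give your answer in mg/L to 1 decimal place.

1.2 mg/L

τ/t½ = 138/44 ≈ 3.1364, so fraction remaining f = (1/2)^(138/44) ≈ 0.1137.
At steady state, accumulation factor R = 1/(1 − e^(−kτ)) ≈ 1.1283.
Single-dose peak C₀ = D/Vd = 1091/113 ≈ 9.655 mg/L.
Cmax,ss = C₀/(1 − f) ≈ 9.655/0.8863 ≈ 10.894 mg/L.
One interval later, Cmin,ss = Cmax,ss·e^(−kτ) ≈ 10.894 × 0.1137 ≈ 1.239 mg/L.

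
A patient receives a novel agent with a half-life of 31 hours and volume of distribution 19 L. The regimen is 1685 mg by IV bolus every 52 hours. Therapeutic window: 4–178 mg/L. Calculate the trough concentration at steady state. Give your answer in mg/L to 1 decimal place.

40.3 mg/L

τ/t½ = 52/31 ≈ 1.6774, so fraction remaining f = (1/2)^(52/31) ≈ 0.3126.
Single-dose peak C₀ = D/Vd = 1685/19 ≈ 88.684 mg/L.
Steady-state trough Cmin,ss = C₀·f/(1−f) ≈ 88.684 × 0.3126/0.6874 ≈ 40.330 mg/L.
Trough 40.3 mg/L vs MEC 4 mg/L: adequate.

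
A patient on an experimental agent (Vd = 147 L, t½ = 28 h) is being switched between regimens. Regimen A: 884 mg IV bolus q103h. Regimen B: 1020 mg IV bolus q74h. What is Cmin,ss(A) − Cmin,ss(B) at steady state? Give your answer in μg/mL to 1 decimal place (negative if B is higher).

-0.8 μg/mL

Regimen A: f = (1/2)^(103/28) ≈ 0.0781; Cmin,ss = (884/147)·f/(1−f) ≈ 0.509 μg/mL.
Regimen B: f = (1/2)^(74/28) ≈ 0.1601; Cmin,ss = (1020/147)·f/(1−f) ≈ 1.323 μg/mL.
Difference ≈ 0.509 − 1.323 ≈ -0.814 μg/mL.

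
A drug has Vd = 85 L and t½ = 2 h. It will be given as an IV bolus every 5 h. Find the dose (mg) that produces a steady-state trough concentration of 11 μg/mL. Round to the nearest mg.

4354 mg

τ/t½ = 5/2 ≈ 2.5, so f = (1/2)^(5/2) ≈ 0.176777.
Cmin,ss = (D/Vd)·f/(1−f), so D = Cmin,ss·Vd·(1−f)/f.
D = 11 × 85 × (1−f)/f ≈ 11 × 85 × 4.65684 ≈ 4354.15 mg.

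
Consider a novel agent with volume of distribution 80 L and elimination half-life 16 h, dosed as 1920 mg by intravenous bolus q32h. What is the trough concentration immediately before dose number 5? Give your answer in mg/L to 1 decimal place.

8.0 mg/L

f = (1/2)^(τ/t½) = (1/2)^(32/16) ≈ 0.2500.
C₀ = D/Vd = 1920/80 ≈ 24.000 mg/L.
Before the 5th dose, 4 doses have been given. Superposition: Cmin = C₀·(f + f² + … + f^4).
≈ 24.000 × (0.2500 + 0.0625 + 0.0156 + 0.0039) ≈ 24.000 × 0.3320 ≈ 7.968 mg/L.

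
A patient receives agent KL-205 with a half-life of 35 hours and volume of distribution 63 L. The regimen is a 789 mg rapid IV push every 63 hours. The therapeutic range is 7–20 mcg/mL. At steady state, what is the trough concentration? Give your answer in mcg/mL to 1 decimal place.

τ/t½ = 63/35 ≈ 1.8, so fraction remaining f = (1/2)^(63/35) ≈ 0.2872.
Accumulation ratio R = 1/(1 − f) ≈ 1/0.7128 ≈ 1.4029.
Single-dose peak C₀ = D/Vd = 789/63 ≈ 12.524 mcg/mL.
Steady-state peak Cmax,ss = C₀·R ≈ 12.524 × 1.4029 ≈ 17.570 mcg/mL.
Steady-state trough Cmin,ss = Cmax,ss·f ≈ 17.570 × 0.2872 ≈ 5.046 mcg/mL.
Trough 5.0 mcg/mL vs MEC 7 mcg/mL: subtherapeutic.

5.0 mcg/mL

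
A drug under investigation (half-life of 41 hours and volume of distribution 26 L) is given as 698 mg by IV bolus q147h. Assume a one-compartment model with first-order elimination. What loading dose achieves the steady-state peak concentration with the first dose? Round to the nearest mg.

761 mg

f = (1/2)^(147/41) ≈ 0.083310; accumulation ratio R = 1/(1−f) ≈ 1.09088.
Loading dose to hit Cmax,ss on first dose: D_load = D_maint·R ≈ 698 × 1.09088 ≈ 761.43 mg.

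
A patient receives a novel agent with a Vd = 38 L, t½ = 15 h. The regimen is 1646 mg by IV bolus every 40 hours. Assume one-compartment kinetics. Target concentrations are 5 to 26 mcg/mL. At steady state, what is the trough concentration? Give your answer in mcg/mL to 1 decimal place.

τ/t½ = 40/15 ≈ 2.6667, so fraction remaining f = (1/2)^(40/15) ≈ 0.1575.
Single-dose peak C₀ = D/Vd = 1646/38 ≈ 43.316 mcg/mL.
Steady-state trough Cmin,ss = C₀·f/(1−f) ≈ 43.316 × 0.1575/0.8425 ≈ 8.098 mcg/mL.
Trough 8.1 mcg/mL vs MEC 5 mcg/mL: adequate.

8.1 mcg/mL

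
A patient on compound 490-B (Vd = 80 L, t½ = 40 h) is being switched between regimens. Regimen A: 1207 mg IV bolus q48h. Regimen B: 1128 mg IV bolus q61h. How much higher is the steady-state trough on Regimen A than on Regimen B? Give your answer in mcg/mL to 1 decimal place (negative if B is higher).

4.1 mcg/mL

Regimen A: f = (1/2)^(48/40) ≈ 0.4353; Cmin,ss = (1207/80)·f/(1−f) ≈ 11.630 mcg/mL.
Regimen B: f = (1/2)^(61/40) ≈ 0.3475; Cmin,ss = (1128/80)·f/(1−f) ≈ 7.509 mcg/mL.
Difference ≈ 11.630 − 7.509 ≈ 4.121 mcg/mL.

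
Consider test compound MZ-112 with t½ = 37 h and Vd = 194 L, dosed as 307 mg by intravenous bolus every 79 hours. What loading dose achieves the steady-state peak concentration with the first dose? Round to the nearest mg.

397 mg

f = (1/2)^(79/37) ≈ 0.227646; accumulation ratio R = 1/(1−f) ≈ 1.29474.
Loading dose to hit Cmax,ss on first dose: D_load = D_maint·R ≈ 307 × 1.29474 ≈ 397.49 mg.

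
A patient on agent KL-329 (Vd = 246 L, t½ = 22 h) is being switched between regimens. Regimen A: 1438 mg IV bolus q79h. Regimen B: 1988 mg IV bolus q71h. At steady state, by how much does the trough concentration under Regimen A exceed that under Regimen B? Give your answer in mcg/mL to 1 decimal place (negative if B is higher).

Regimen A: f = (1/2)^(79/22) ≈ 0.0830; Cmin,ss = (1438/246)·f/(1−f) ≈ 0.529 mcg/mL.
Regimen B: f = (1/2)^(71/22) ≈ 0.1068; Cmin,ss = (1988/246)·f/(1−f) ≈ 0.966 mcg/mL.
Difference ≈ 0.529 − 0.966 ≈ -0.437 mcg/mL.

-0.4 mcg/mL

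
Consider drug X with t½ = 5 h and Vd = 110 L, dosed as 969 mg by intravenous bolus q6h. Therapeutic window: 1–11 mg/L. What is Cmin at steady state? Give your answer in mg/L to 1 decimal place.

6.8 mg/L

k = ln2/t½ = ln2/5 ≈ 0.138629 h⁻¹; fraction remaining f = e^(−kτ) = e^(−0.138629×6) ≈ 0.4353.
At steady state, accumulation factor R = 1/(1 − e^(−kτ)) ≈ 1.7709.
Each bolus raises the concentration by D/Vd = 969/110 ≈ 8.809 mg/L.
Cmax,ss = C₀/(1 − f) ≈ 8.809/0.5647 ≈ 15.599 mg/L.
One interval later, Cmin,ss = Cmax,ss·e^(−kτ) ≈ 15.599 × 0.4353 ≈ 6.790 mg/L.
Trough 6.8 mg/L vs MEC 1 mg/L: adequate.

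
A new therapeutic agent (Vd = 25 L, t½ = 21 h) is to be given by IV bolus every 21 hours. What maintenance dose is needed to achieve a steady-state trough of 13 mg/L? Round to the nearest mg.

τ/t½ = 21/21 ≈ 1, so f = (1/2)^(21/21) ≈ 0.500000.
Cmin,ss = (D/Vd)·f/(1−f), so D = Cmin,ss·Vd·(1−f)/f.
D = 13 × 25 × (1−f)/f ≈ 13 × 25 × 1.00000 ≈ 325.00 mg.

325 mg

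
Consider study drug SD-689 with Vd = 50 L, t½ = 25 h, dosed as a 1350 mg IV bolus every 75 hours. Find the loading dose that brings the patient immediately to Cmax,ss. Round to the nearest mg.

1543 mg

f = (1/2)^(75/25) ≈ 0.125000; accumulation ratio R = 1/(1−f) ≈ 1.14286.
Loading dose to hit Cmax,ss on first dose: D_load = D_maint·R ≈ 1350 × 1.14286 ≈ 1542.86 mg.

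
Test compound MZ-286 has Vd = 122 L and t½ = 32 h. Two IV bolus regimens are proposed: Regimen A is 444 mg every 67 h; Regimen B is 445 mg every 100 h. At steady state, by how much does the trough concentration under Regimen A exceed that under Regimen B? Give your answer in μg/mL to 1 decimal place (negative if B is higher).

Regimen A: f = (1/2)^(67/32) ≈ 0.2343; Cmin,ss = (444/122)·f/(1−f) ≈ 1.114 μg/mL.
Regimen B: f = (1/2)^(100/32) ≈ 0.1146; Cmin,ss = (445/122)·f/(1−f) ≈ 0.472 μg/mL.
Difference ≈ 1.114 − 0.472 ≈ 0.642 μg/mL.

0.6 μg/mL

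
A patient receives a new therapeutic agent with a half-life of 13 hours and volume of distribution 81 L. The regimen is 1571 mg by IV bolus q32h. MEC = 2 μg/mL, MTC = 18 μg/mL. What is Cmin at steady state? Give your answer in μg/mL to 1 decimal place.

τ/t½ = 32/13 ≈ 2.4615, so fraction remaining f = (1/2)^(32/13) ≈ 0.1816.
At steady state, accumulation factor R = 1/(1 − e^(−kτ)) ≈ 1.2219.
Each bolus raises the concentration by D/Vd = 1571/81 ≈ 19.395 μg/mL.
Steady-state peak Cmax,ss = C₀·R ≈ 19.395 × 1.2219 ≈ 23.699 μg/mL.
One interval later, Cmin,ss = Cmax,ss·e^(−kτ) ≈ 23.699 × 0.1816 ≈ 4.304 μg/mL.
Trough 4.3 μg/mL vs MEC 2 μg/mL: adequate.

4.3 μg/mL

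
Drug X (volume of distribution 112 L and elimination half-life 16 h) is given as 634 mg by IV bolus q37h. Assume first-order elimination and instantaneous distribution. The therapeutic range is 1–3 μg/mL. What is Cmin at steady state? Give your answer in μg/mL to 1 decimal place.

k = ln2/t½ = ln2/16 ≈ 0.043322 h⁻¹; fraction remaining f = e^(−kτ) = e^(−0.043322×37) ≈ 0.2013.
At steady state, accumulation factor R = 1/(1 − e^(−kτ)) ≈ 1.2520.
Each bolus raises the concentration by D/Vd = 634/112 ≈ 5.661 μg/mL.
Steady-state peak Cmax,ss = C₀·R ≈ 5.661 × 1.2520 ≈ 7.088 μg/mL.
One interval later, Cmin,ss = Cmax,ss·e^(−kτ) ≈ 7.088 × 0.2013 ≈ 1.427 μg/mL.
Trough 1.4 μg/mL vs MEC 1 μg/mL: adequate.

1.4 μg/mL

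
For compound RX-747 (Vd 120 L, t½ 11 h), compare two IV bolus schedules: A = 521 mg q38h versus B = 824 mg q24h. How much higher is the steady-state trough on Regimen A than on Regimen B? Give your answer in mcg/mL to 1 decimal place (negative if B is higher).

Regimen A: f = (1/2)^(38/11) ≈ 0.0912; Cmin,ss = (521/120)·f/(1−f) ≈ 0.436 mcg/mL.
Regimen B: f = (1/2)^(24/11) ≈ 0.2204; Cmin,ss = (824/120)·f/(1−f) ≈ 1.941 mcg/mL.
Difference ≈ 0.436 − 1.941 ≈ -1.505 mcg/mL.

-1.5 mcg/mL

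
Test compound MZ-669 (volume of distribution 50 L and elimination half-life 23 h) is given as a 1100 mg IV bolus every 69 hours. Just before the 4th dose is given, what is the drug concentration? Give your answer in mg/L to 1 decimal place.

3.1 mg/L

f = (1/2)^(τ/t½) = (1/2)^(69/23) ≈ 0.1250.
C₀ = D/Vd = 1100/50 ≈ 22.000 mg/L.
Before the 4th dose, 3 doses have been given. Superposition: Cmin = C₀·(f + f² + … + f^3).
≈ 22.000 × (0.1250 + 0.0156 + 0.0020) ≈ 22.000 × 0.1426 ≈ 3.137 mg/L.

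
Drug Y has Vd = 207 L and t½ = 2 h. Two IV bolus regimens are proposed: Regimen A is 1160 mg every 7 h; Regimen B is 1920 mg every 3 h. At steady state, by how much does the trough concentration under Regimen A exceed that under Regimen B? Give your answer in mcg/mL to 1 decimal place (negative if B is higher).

Regimen A: f = (1/2)^(7/2) ≈ 0.0884; Cmin,ss = (1160/207)·f/(1−f) ≈ 0.543 mcg/mL.
Regimen B: f = (1/2)^(3/2) ≈ 0.3536; Cmin,ss = (1920/207)·f/(1−f) ≈ 5.074 mcg/mL.
Difference ≈ 0.543 − 5.074 ≈ -4.531 mcg/mL.

-4.5 mcg/mL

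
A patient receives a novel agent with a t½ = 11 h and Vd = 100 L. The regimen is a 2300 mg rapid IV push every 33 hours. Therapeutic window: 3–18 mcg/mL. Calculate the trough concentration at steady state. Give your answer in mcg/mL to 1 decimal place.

The dosing interval is 3 half-lives, so f = 2^(−3) = 0.125.
At steady state, R = 1/(1 − 0.125) = 8/7.
Single-dose peak C₀ = D/Vd = 2300/100 = 23 mcg/mL.
Steady-state peak Cmax,ss = C₀·R = 23 × 8/7 ≈ 26.286 mcg/mL.
Steady-state trough Cmin,ss = Cmax,ss·f ≈ 26.286 × 0.125 ≈ 3.286 mcg/mL.
Trough 3.3 mcg/mL vs MEC 3 mcg/mL: adequate.

3.3 mcg/mL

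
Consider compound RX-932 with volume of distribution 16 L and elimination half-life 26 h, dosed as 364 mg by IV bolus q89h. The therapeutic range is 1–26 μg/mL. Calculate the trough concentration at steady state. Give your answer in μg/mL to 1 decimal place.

k = ln2/t½ = ln2/26 ≈ 0.026660 h⁻¹; fraction remaining f = e^(−kτ) = e^(−0.026660×89) ≈ 0.0932.
Single-dose peak C₀ = D/Vd = 364/16 ≈ 22.750 μg/mL.
Steady-state trough Cmin,ss = C₀·f/(1−f) ≈ 22.750 × 0.0932/0.9068 ≈ 2.338 μg/mL.
Trough 2.3 μg/mL vs MEC 1 μg/mL: adequate.

2.3 μg/mL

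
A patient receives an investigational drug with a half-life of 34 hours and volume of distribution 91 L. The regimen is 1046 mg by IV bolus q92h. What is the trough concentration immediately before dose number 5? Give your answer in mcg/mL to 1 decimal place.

f = (1/2)^(τ/t½) = (1/2)^(92/34) ≈ 0.1533.
C₀ = D/Vd = 1046/91 ≈ 11.495 mcg/mL.
Before the 5th dose, 4 doses have been given. Superposition: Cmin = C₀·(f + f² + … + f^4).
≈ 11.495 × (0.1533 + 0.0235 + 0.0036 + 0.0006) ≈ 11.495 × 0.1810 ≈ 2.081 mcg/mL.

2.1 mcg/mL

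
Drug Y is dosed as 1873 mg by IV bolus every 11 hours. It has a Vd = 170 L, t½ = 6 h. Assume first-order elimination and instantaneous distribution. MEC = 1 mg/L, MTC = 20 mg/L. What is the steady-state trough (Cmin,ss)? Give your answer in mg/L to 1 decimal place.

τ/t½ = 11/6 ≈ 1.8333, so fraction remaining f = (1/2)^(11/6) ≈ 0.2806.
At steady state, accumulation factor R = 1/(1 − e^(−kτ)) ≈ 1.3900.
Each bolus raises the concentration by D/Vd = 1873/170 ≈ 11.018 mg/L.
Cmax,ss = C₀/(1 − f) ≈ 11.018/0.7194 ≈ 15.316 mg/L.
Steady-state trough Cmin,ss = Cmax,ss·f ≈ 15.316 × 0.2806 ≈ 4.298 mg/L.
Trough 4.3 mg/L vs MEC 1 mg/L: adequate.

4.3 mg/L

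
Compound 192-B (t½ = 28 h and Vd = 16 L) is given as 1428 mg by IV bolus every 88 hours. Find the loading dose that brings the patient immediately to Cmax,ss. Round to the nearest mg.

f = (1/2)^(88/28) ≈ 0.113215; accumulation ratio R = 1/(1−f) ≈ 1.12767.
Loading dose to hit Cmax,ss on first dose: D_load = D_maint·R ≈ 1428 × 1.12767 ≈ 1610.31 mg.

1610 mg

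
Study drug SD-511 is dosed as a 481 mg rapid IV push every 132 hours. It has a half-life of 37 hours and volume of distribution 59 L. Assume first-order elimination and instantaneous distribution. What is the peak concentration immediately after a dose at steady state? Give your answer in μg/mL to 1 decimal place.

8.9 μg/mL

τ/t½ = 132/37 ≈ 3.5676, so fraction remaining f = (1/2)^(132/37) ≈ 0.0843.
At steady state, accumulation factor R = 1/(1 − e^(−kτ)) ≈ 1.0921.
Each bolus raises the concentration by D/Vd = 481/59 ≈ 8.153 μg/mL.
Steady-state peak Cmax,ss = C₀·R ≈ 8.153 × 1.0921 ≈ 8.904 μg/mL.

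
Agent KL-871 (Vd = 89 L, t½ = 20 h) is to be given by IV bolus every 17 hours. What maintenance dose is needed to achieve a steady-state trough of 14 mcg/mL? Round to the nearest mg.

1000 mg

τ/t½ = 17/20 ≈ 0.85, so f = (1/2)^(17/20) ≈ 0.554785.
Cmin,ss = (D/Vd)·f/(1−f), so D = Cmin,ss·Vd·(1−f)/f.
D = 14 × 89 × (1−f)/f ≈ 14 × 89 × 0.80250 ≈ 999.91 mg.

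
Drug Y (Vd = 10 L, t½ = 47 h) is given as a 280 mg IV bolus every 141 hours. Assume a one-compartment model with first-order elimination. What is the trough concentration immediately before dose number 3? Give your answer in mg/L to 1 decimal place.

3.9 mg/L

f = (1/2)^(τ/t½) = (1/2)^(141/47) ≈ 0.1250.
C₀ = D/Vd = 280/10 ≈ 28.000 mg/L.
Before the 3rd dose, 2 doses have been given. Superposition: Cmin = C₀·(f + f²).
≈ 28.000 × (0.1250 + 0.0156) ≈ 28.000 × 0.1406 ≈ 3.937 mg/L.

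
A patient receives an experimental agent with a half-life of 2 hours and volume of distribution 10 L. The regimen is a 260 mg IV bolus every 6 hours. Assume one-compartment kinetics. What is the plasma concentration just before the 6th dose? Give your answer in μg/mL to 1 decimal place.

f = (1/2)^(τ/t½) = (1/2)^(6/2) ≈ 0.1250.
C₀ = D/Vd = 260/10 ≈ 26.000 μg/mL.
Before the 6th dose, 5 doses have been given. Superposition: Cmin = C₀·(f + f² + … + f^5).
≈ 26.000 × (0.1250 + 0.0156 + 0.0020 + 0.0002 + 0.0000) ≈ 26.000 × 0.1428 ≈ 3.713 μg/mL.

3.7 μg/mL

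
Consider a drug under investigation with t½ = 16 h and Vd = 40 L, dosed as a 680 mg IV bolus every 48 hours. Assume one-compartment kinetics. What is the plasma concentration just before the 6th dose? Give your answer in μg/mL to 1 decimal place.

f = (1/2)^(τ/t½) = (1/2)^(48/16) ≈ 0.1250.
C₀ = D/Vd = 680/40 ≈ 17.000 μg/mL.
Before the 6th dose, 5 doses have been given. Superposition: Cmin = C₀·(f + f² + … + f^5).
≈ 17.000 × (0.1250 + 0.0156 + 0.0020 + 0.0002 + 0.0000) ≈ 17.000 × 0.1428 ≈ 2.428 μg/mL.

2.4 μg/mL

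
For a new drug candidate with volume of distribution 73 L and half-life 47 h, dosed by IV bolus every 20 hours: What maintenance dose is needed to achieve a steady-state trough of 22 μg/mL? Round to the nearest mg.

551 mg

τ/t½ = 20/47 ≈ 0.42553, so f = (1/2)^(20/47) ≈ 0.744564.
Cmin,ss = (D/Vd)·f/(1−f), so D = Cmin,ss·Vd·(1−f)/f.
D = 22 × 73 × (1−f)/f ≈ 22 × 73 × 0.34307 ≈ 550.97 mg.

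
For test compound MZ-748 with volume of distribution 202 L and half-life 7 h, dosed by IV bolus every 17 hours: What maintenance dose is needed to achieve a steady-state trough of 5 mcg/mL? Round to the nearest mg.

4427 mg

τ/t½ = 17/7 ≈ 2.4286, so f = (1/2)^(17/7) ≈ 0.185749.
Cmin,ss = (D/Vd)·f/(1−f), so D = Cmin,ss·Vd·(1−f)/f.
D = 5 × 202 × (1−f)/f ≈ 5 × 202 × 4.38361 ≈ 4427.45 mg.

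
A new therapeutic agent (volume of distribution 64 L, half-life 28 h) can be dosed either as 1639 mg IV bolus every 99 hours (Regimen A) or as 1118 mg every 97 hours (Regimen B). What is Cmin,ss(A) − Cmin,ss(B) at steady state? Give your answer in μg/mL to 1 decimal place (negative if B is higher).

Regimen A: f = (1/2)^(99/28) ≈ 0.0862; Cmin,ss = (1639/64)·f/(1−f) ≈ 2.416 μg/mL.
Regimen B: f = (1/2)^(97/28) ≈ 0.0906; Cmin,ss = (1118/64)·f/(1−f) ≈ 1.740 μg/mL.
Difference ≈ 2.416 − 1.740 ≈ 0.676 μg/mL.

0.7 μg/mL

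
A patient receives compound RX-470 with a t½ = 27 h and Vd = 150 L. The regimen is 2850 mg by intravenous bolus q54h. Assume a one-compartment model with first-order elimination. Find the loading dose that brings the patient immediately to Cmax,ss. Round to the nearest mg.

f = (1/2)^(54/27) ≈ 0.250000; accumulation ratio R = 1/(1−f) ≈ 1.33333.
Loading dose to hit Cmax,ss on first dose: D_load = D_maint·R ≈ 2850 × 1.33333 ≈ 3799.99 mg.

3800 mg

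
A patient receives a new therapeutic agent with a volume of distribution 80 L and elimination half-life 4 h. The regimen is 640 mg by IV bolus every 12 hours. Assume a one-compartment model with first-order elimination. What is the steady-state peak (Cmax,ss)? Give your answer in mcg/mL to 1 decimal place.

9.1 mcg/mL

The dosing interval is 3 half-lives, so f = 2^(−3) = 0.125.
Accumulation ratio R = 1/(1 − f) = 1/0.875 = 8/7.
Single-dose peak C₀ = D/Vd = 640/80 = 8 mcg/mL.
Steady-state peak Cmax,ss = C₀·R = 8 × 8/7 ≈ 9.143 mcg/mL.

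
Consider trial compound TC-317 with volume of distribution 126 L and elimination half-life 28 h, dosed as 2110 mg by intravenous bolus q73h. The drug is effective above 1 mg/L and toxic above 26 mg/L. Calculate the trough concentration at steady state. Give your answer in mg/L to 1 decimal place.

3.3 mg/L

Over one 73-h interval, 73/28 ≈ 2.6071 half-lives elapse, leaving f ≈ 0.1641 of each dose.
Each bolus raises the concentration by D/Vd = 2110/126 ≈ 16.746 mg/L.
Steady-state trough Cmin,ss = C₀·f/(1−f) ≈ 16.746 × 0.1641/0.8359 ≈ 3.287 mg/L.
Trough 3.3 mg/L vs MEC 1 mg/L: adequate.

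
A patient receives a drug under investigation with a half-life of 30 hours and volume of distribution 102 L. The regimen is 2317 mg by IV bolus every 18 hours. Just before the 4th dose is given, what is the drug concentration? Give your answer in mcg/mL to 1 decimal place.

31.4 mcg/mL

f = (1/2)^(τ/t½) = (1/2)^(18/30) ≈ 0.6598.
C₀ = D/Vd = 2317/102 ≈ 22.716 mcg/mL.
Before the 4th dose, 3 doses have been given. Superposition: Cmin = C₀·(f + f² + … + f^3).
≈ 22.716 × (0.6598 + 0.4353 + 0.2872) ≈ 22.716 × 1.3823 ≈ 31.400 mcg/mL.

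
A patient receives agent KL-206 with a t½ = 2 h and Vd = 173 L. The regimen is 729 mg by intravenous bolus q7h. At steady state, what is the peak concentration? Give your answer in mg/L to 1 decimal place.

Over one 7-h interval, 7/2 ≈ 3.5 half-lives elapse, leaving f ≈ 0.0884 of each dose.
Accumulation ratio R = 1/(1 − f) ≈ 1/0.9116 ≈ 1.0970.
Each bolus raises the concentration by D/Vd = 729/173 ≈ 4.214 mg/L.
Steady-state peak Cmax,ss = C₀·R ≈ 4.214 × 1.0970 ≈ 4.623 mg/L.

4.6 mg/L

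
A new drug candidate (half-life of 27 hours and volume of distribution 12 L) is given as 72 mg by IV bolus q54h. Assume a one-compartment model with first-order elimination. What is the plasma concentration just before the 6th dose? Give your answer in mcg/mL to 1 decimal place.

f = (1/2)^(τ/t½) = (1/2)^(54/27) ≈ 0.2500.
C₀ = D/Vd = 72/12 ≈ 6.000 mcg/mL.
Before the 6th dose, 5 doses have been given. Superposition: Cmin = C₀·(f + f² + … + f^5).
≈ 6.000 × (0.2500 + 0.0625 + 0.0156 + 0.0039 + 0.0010) ≈ 6.000 × 0.3330 ≈ 1.998 mcg/mL.

2.0 mcg/mL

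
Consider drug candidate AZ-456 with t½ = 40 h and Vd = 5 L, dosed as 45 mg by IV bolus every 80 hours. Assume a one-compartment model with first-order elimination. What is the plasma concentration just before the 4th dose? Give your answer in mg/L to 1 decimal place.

3.0 mg/L

f = (1/2)^(τ/t½) = (1/2)^(80/40) ≈ 0.2500.
C₀ = D/Vd = 45/5 ≈ 9.000 mg/L.
Before the 4th dose, 3 doses have been given. Superposition: Cmin = C₀·(f + f² + … + f^3).
≈ 9.000 × (0.2500 + 0.0625 + 0.0156) ≈ 9.000 × 0.3281 ≈ 2.953 mg/L.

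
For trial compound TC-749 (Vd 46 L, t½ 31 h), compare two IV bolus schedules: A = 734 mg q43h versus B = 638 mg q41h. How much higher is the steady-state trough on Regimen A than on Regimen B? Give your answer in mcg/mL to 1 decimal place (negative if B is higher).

0.6 mcg/mL

Regimen A: f = (1/2)^(43/31) ≈ 0.3823; Cmin,ss = (734/46)·f/(1−f) ≈ 9.876 mcg/mL.
Regimen B: f = (1/2)^(41/31) ≈ 0.3998; Cmin,ss = (638/46)·f/(1−f) ≈ 9.239 mcg/mL.
Difference ≈ 9.876 − 9.239 ≈ 0.637 mcg/mL.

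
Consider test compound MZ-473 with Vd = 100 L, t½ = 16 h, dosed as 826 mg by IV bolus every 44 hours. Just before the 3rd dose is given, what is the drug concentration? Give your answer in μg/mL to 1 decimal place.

1.4 μg/mL

f = (1/2)^(τ/t½) = (1/2)^(44/16) ≈ 0.1487.
C₀ = D/Vd = 826/100 ≈ 8.260 μg/mL.
Before the 3rd dose, 2 doses have been given. Superposition: Cmin = C₀·(f + f²).
≈ 8.260 × (0.1487 + 0.0221) ≈ 8.260 × 0.1708 ≈ 1.411 μg/mL.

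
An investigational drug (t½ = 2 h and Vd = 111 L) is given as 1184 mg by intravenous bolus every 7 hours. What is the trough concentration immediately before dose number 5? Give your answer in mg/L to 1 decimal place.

f = (1/2)^(τ/t½) = (1/2)^(7/2) ≈ 0.0884.
C₀ = D/Vd = 1184/111 ≈ 10.667 mg/L.
Before the 5th dose, 4 doses have been given. Superposition: Cmin = C₀·(f + f² + … + f^4).
≈ 10.667 × (0.0884 + 0.0078 + 0.0007 + 0.0001) ≈ 10.667 × 0.0970 ≈ 1.035 mg/L.

1.0 mg/L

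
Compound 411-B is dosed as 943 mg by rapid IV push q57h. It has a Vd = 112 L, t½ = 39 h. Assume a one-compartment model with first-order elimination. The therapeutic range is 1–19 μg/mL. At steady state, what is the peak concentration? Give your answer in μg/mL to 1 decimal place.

13.2 μg/mL

k = ln2/t½ = ln2/39 ≈ 0.017773 h⁻¹; fraction remaining f = e^(−kτ) = e^(−0.017773×57) ≈ 0.3631.
Accumulation ratio R = 1/(1 − f) ≈ 1/0.6369 ≈ 1.5701.
Each bolus raises the concentration by D/Vd = 943/112 ≈ 8.420 μg/mL.
Steady-state peak Cmax,ss = C₀·R ≈ 8.420 × 1.5701 ≈ 13.220 μg/mL.
Peak 13.2 μg/mL vs MTC 19 μg/mL: below toxic threshold.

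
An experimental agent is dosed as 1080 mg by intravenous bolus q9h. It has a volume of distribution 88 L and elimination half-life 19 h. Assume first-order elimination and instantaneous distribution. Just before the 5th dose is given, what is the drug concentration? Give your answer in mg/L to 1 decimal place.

f = (1/2)^(τ/t½) = (1/2)^(9/19) ≈ 0.7201.
C₀ = D/Vd = 1080/88 ≈ 12.273 mg/L.
Before the 5th dose, 4 doses have been given. Superposition: Cmin = C₀·(f + f² + … + f^4).
≈ 12.273 × (0.7201 + 0.5185 + 0.3734 + 0.2689) ≈ 12.273 × 1.8809 ≈ 23.084 mg/L.

23.1 mg/L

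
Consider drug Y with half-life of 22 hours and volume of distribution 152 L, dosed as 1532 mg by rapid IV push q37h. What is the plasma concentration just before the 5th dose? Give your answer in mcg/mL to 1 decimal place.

4.5 mcg/mL

f = (1/2)^(τ/t½) = (1/2)^(37/22) ≈ 0.3117.
C₀ = D/Vd = 1532/152 ≈ 10.079 mcg/mL.
Before the 5th dose, 4 doses have been given. Superposition: Cmin = C₀·(f + f² + … + f^4).
≈ 10.079 × (0.3117 + 0.0972 + 0.0303 + 0.0094) ≈ 10.079 × 0.4486 ≈ 4.521 mcg/mL.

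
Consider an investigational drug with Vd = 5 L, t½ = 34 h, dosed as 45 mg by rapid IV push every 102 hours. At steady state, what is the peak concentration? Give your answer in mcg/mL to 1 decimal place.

τ = 102 h = 3 half-lives, so f = (1/2)^3 = 0.125.
At steady state, R = 1/(1 − 0.125) = 8/7.
Single-dose peak C₀ = D/Vd = 45/5 = 9 mcg/mL.
Steady-state peak Cmax,ss = C₀·R = 9 × 8/7 ≈ 10.286 mcg/mL.

10.3 mcg/mL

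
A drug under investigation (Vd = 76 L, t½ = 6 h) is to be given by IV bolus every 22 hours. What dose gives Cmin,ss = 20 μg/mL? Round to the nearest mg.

17783 mg

τ/t½ = 22/6 ≈ 3.6667, so f = (1/2)^(22/6) ≈ 0.078745.
Cmin,ss = (D/Vd)·f/(1−f), so D = Cmin,ss·Vd·(1−f)/f.
D = 20 × 76 × (1−f)/f ≈ 20 × 76 × 11.69922 ≈ 17782.81 mg.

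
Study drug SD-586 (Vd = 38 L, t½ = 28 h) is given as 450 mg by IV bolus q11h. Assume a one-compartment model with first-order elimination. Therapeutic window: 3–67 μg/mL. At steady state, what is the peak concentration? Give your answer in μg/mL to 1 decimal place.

49.7 μg/mL

τ/t½ = 11/28 ≈ 0.39286, so fraction remaining f = (1/2)^(11/28) ≈ 0.7616.
At steady state, accumulation factor R = 1/(1 − e^(−kτ)) ≈ 4.1946.
Each bolus raises the concentration by D/Vd = 450/38 ≈ 11.842 μg/mL.
Steady-state peak Cmax,ss = C₀·R ≈ 11.842 × 4.1946 ≈ 49.672 μg/mL.
Peak 49.7 μg/mL vs MTC 67 μg/mL: below toxic threshold.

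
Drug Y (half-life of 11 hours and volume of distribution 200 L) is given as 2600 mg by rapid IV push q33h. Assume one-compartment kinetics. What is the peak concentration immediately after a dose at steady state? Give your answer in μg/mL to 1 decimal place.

The dosing interval is 3 half-lives, so f = 2^(−3) = 0.125.
At steady state, R = 1/(1 − 0.125) = 8/7.
Single-dose peak C₀ = D/Vd = 2600/200 = 13 μg/mL.
Steady-state peak Cmax,ss = C₀·R = 13 × 8/7 ≈ 14.857 μg/mL.

14.9 μg/mL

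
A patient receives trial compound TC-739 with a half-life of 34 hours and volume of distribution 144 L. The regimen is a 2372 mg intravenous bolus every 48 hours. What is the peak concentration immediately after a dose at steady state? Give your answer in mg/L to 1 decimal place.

26.4 mg/L

τ/t½ = 48/34 ≈ 1.4118, so fraction remaining f = (1/2)^(48/34) ≈ 0.3759.
Accumulation ratio R = 1/(1 − f) ≈ 1/0.6241 ≈ 1.6023.
Each bolus raises the concentration by D/Vd = 2372/144 ≈ 16.472 mg/L.
Cmax,ss = C₀/(1 − f) ≈ 16.472/0.6241 ≈ 26.393 mg/L.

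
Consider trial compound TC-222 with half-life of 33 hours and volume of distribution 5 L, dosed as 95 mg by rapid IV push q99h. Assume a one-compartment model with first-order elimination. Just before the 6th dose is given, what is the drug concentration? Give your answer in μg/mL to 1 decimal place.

2.7 μg/mL

f = (1/2)^(τ/t½) = (1/2)^(99/33) ≈ 0.1250.
C₀ = D/Vd = 95/5 ≈ 19.000 μg/mL.
Before the 6th dose, 5 doses have been given. Superposition: Cmin = C₀·(f + f² + … + f^5).
≈ 19.000 × (0.1250 + 0.0156 + 0.0020 + 0.0002 + 0.0000) ≈ 19.000 × 0.1428 ≈ 2.713 μg/mL.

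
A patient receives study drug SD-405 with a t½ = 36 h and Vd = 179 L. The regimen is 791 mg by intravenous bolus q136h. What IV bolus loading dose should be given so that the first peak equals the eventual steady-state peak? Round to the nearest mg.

f = (1/2)^(136/36) ≈ 0.072908; accumulation ratio R = 1/(1−f) ≈ 1.07864.
Loading dose to hit Cmax,ss on first dose: D_load = D_maint·R ≈ 791 × 1.07864 ≈ 853.20 mg.

853 mg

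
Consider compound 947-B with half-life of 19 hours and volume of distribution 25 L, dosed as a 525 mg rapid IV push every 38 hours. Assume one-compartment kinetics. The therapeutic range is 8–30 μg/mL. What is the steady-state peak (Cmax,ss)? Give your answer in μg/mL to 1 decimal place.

τ = 38 h = 2 half-lives, so f = (1/2)^2 = 0.25.
At steady state, R = 1/(1 − 0.25) = 4/3.
Single-dose peak C₀ = D/Vd = 525/25 = 21 μg/mL.
Steady-state peak Cmax,ss = C₀·R = 21 × 4/3 ≈ 28.000 μg/mL.
Peak 28.0 μg/mL vs MTC 30 μg/mL: below toxic threshold.

28.0 μg/mL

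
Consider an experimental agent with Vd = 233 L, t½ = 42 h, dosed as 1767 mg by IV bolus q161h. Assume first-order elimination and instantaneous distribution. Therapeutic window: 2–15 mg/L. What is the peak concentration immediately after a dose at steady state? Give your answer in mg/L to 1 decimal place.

8.2 mg/L

Over one 161-h interval, 161/42 ≈ 3.8333 half-lives elapse, leaving f ≈ 0.0702 of each dose.
At steady state, accumulation factor R = 1/(1 − e^(−kτ)) ≈ 1.0755.
Each bolus raises the concentration by D/Vd = 1767/233 ≈ 7.584 mg/L.
Steady-state peak Cmax,ss = C₀·R ≈ 7.584 × 1.0755 ≈ 8.157 mg/L.
Peak 8.2 mg/L vs MTC 15 mg/L: below toxic threshold.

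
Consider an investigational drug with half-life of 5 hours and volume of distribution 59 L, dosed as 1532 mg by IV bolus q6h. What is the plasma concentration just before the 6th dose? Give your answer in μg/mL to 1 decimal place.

f = (1/2)^(τ/t½) = (1/2)^(6/5) ≈ 0.4353.
C₀ = D/Vd = 1532/59 ≈ 25.966 μg/mL.
Before the 6th dose, 5 doses have been given. Superposition: Cmin = C₀·(f + f² + … + f^5).
≈ 25.966 × (0.4353 + 0.1895 + 0.0825 + 0.0359 + 0.0156) ≈ 25.966 × 0.7588 ≈ 19.703 μg/mL.

19.7 μg/mL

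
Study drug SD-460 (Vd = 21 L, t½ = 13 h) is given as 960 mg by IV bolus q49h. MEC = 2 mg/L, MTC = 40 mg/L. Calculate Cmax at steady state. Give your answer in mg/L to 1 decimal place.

τ/t½ = 49/13 ≈ 3.7692, so fraction remaining f = (1/2)^(49/13) ≈ 0.0733.
At steady state, accumulation factor R = 1/(1 − e^(−kτ)) ≈ 1.0791.
Single-dose peak C₀ = D/Vd = 960/21 ≈ 45.714 mg/L.
Cmax,ss = C₀/(1 − f) ≈ 45.714/0.9267 ≈ 49.330 mg/L.
Peak 49.3 mg/L vs MTC 40 mg/L: exceeds toxic threshold.

49.3 mg/L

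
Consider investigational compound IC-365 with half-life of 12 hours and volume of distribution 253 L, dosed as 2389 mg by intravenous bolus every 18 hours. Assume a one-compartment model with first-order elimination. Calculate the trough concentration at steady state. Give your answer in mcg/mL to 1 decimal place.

5.2 mcg/mL

τ/t½ = 18/12 ≈ 1.5, so fraction remaining f = (1/2)^(18/12) ≈ 0.3536.
At steady state, accumulation factor R = 1/(1 − e^(−kτ)) ≈ 1.5470.
Single-dose peak C₀ = D/Vd = 2389/253 ≈ 9.443 mcg/mL.
Steady-state peak Cmax,ss = C₀·R ≈ 9.443 × 1.5470 ≈ 14.608 mcg/mL.
Steady-state trough Cmin,ss = Cmax,ss·f ≈ 14.608 × 0.3536 ≈ 5.165 mcg/mL.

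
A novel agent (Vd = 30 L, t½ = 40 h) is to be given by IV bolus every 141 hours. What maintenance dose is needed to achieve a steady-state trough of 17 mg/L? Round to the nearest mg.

τ/t½ = 141/40 ≈ 3.525, so f = (1/2)^(141/40) ≈ 0.086870.
Cmin,ss = (D/Vd)·f/(1−f), so D = Cmin,ss·Vd·(1−f)/f.
D = 17 × 30 × (1−f)/f ≈ 17 × 30 × 10.51145 ≈ 5360.84 mg.

5361 mg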